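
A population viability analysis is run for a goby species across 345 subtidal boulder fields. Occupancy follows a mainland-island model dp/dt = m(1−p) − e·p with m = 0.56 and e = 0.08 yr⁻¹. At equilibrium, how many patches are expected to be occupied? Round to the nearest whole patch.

302

p* = m/(m+e) = 0.56/0.6400 = 0.8750.
Expected occupied patches = N × p* = 345 × 0.8750 = 301.88 ≈ 302.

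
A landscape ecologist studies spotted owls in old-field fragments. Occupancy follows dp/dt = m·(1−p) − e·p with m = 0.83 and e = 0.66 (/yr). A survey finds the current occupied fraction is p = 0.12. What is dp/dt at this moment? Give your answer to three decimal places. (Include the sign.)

Colonization term: m·(1−p) = 0.83×0.8800 = 0.73040.
Extinction term: e·p = 0.07920.
dp/dt = 0.73040 − 0.07920 = 0.65120.

0.651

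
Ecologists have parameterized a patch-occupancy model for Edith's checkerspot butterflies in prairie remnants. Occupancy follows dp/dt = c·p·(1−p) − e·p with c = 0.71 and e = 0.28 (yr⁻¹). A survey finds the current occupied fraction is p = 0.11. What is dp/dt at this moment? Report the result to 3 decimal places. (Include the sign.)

0.039

Colonization term: c·p·(1−p) = 0.71×0.11×0.8900 = 0.06951.
Extinction term: e·p = 0.03080.
dp/dt = 0.06951 − 0.03080 = 0.03871.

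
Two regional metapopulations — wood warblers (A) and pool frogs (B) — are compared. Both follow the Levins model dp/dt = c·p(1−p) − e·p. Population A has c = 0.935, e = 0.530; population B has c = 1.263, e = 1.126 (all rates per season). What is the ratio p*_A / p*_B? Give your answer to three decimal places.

A: p*_A = 1 − 0.530/0.935 = 0.4332.
B: p*_B = 1 − 1.126/1.263 = 0.1085.
p*_A / p*_B = 0.4332/0.1085 = 3.9932.

3.993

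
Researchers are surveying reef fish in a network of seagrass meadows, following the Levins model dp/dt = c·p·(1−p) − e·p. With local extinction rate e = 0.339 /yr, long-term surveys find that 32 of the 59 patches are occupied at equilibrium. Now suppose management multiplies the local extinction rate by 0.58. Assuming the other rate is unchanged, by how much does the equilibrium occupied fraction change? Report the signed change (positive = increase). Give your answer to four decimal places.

Observed p* = 32/59 = 0.54237.
Balance c(1−p*) = e gives c = e/(1 − 0.54237) = 0.339/0.45763 = 0.74077.
New p* = 1 − e/c = 1 − 0.19662/0.74077 = 0.73457.
Δp* = 0.73457 − 0.54237 = +0.19220.

0.1922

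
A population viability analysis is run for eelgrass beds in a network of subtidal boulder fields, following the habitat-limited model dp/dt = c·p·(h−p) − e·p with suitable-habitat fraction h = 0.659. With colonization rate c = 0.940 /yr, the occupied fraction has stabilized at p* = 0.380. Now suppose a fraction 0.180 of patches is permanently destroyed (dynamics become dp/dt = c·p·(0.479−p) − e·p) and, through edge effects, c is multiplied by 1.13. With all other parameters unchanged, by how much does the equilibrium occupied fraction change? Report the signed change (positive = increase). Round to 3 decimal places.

-0.148

Balance c(h−p*) = e gives e = 0.940×(0.659 − 0.38000) = 0.26226.
New p* = 0.479 − e/c = 0.479 − 0.26226/1.06220 = 0.23210.
Δp* = 0.23210 − 0.38000 = -0.14790.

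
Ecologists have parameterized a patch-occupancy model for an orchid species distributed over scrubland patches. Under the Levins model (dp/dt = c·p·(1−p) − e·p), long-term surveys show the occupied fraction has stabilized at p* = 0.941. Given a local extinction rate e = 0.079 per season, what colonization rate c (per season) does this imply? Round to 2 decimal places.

At equilibrium c(1−p*) = e, so c = e/(1−p*).
c = 0.079/(1 − 0.941) = 0.079/0.0590 = 1.3390.

1.34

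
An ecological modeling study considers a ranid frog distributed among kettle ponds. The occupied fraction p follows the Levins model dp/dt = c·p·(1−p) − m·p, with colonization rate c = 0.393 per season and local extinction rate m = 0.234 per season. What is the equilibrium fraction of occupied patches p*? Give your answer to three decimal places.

0.405

Setting dp/dt = 0 and dividing through by p* gives c·(1−p*) = m.
So p* = 1 − m/c = 1 − 0.234/0.393 = 1 − 0.5954 = 0.4046.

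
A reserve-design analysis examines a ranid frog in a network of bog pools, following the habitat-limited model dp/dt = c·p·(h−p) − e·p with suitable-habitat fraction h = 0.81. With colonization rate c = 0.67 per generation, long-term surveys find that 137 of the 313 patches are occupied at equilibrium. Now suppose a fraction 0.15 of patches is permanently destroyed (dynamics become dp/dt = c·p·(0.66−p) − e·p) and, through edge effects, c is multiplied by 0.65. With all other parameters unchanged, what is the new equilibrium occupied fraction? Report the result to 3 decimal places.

0.087

Observed p* = 137/313 = 0.43770.
Balance c(h−p*) = e gives e = 0.67×(0.81 − 0.43770) = 0.24944.
New p* = 0.66 − e/c = 0.66 − 0.24944/0.43550 = 0.08723.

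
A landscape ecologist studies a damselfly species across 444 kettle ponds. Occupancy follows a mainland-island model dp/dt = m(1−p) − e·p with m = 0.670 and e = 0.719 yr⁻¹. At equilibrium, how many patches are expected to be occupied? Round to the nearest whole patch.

214

p* = m/(m+e) = 0.670/1.3890 = 0.4824.
Expected occupied patches = N × p* = 444 × 0.4824 = 214.17 ≈ 214.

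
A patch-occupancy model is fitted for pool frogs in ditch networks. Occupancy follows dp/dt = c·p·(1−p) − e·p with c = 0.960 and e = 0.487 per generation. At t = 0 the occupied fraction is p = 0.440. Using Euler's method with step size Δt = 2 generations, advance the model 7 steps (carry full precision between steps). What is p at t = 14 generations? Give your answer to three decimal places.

Update rule: p ← p + [c·p·(1−p) − e·p]·Δt with Δt = 2.
t = 2: p = 0.44000 + (+0.04453) = 0.48453
t = 4: p = 0.48453 + (+0.00761) = 0.49214
t = 6: p = 0.49214 + (+0.00054) = 0.49268
t = 8: p = 0.49268 + (+0.00003) = 0.49271
t = 10: p = 0.49271 + (+0.00000) = 0.49271
t = 12: p = 0.49271 + (+0.00000) = 0.49271
t = 14: p = 0.49271 + (+0.00000) = 0.49271

0.493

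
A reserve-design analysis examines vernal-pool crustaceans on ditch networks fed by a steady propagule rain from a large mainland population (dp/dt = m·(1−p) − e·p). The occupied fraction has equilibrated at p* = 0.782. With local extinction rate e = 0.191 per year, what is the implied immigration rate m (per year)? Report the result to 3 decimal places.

At equilibrium m(1−p*) = e·p*, so m = e·p*/(1−p*).
m = 0.191 × 0.782 / 0.2180 = 0.1494/0.2180 = 0.6851.

0.685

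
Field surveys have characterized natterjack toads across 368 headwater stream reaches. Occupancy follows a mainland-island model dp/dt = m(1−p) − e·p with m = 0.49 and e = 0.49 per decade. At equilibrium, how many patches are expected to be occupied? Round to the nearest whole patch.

p* = m/(m+e) = 0.49/0.9800 = 0.5000.
Expected occupied patches = N × p* = 368 × 0.5000 = 184.00 ≈ 184.

184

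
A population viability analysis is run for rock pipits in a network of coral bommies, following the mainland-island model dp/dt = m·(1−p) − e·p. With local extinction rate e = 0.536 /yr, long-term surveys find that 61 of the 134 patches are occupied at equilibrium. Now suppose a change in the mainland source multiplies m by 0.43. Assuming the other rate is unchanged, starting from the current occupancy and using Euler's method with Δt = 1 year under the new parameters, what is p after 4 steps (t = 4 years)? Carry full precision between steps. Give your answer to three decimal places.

0.265

Observed p* = 61/134 = 0.45522.
Balance m(1−p*) = e·p* gives m = e·p*/(1−p*) = 0.536×0.45522/0.54478 = 0.44789.
Starting from p₀ = 0.45522; update p ← p + (dp/dt)·Δt with the new parameters.
p: 0.45522 → 0.31614  (Δp = -0.13908)
p: 0.31614 → 0.27840  (Δp = -0.03775)
p: 0.27840 → 0.26815  (Δp = -0.01024)
p: 0.26815 → 0.26537  (Δp = -0.00278)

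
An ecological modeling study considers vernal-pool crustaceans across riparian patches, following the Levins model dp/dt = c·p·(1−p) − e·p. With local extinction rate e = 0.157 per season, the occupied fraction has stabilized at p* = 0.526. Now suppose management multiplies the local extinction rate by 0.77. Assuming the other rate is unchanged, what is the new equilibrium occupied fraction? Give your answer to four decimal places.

Balance c(1−p*) = e gives c = e/(1 − 0.52600) = 0.157/0.47400 = 0.33122.
New p* = 1 − e/c = 1 − 0.12089/0.33122 = 0.63502.

0.6350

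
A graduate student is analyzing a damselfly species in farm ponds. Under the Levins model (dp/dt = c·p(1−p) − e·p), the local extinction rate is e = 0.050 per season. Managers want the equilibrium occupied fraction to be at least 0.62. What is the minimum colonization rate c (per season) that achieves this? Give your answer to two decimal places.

0.13

p* = 1 − e/c ≥ 0.62 requires e/c ≤ 0.3800, i.e. c ≥ e/0.3800.
c_min = 0.050/0.3800 = 0.1316.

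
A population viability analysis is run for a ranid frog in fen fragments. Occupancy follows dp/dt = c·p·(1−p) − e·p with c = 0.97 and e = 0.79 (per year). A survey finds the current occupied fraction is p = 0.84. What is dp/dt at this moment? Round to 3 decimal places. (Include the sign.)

Colonization term: c·p·(1−p) = 0.97×0.84×0.1600 = 0.13037.
Extinction term: e·p = 0.66360.
dp/dt = 0.13037 − 0.66360 = -0.53323.

-0.533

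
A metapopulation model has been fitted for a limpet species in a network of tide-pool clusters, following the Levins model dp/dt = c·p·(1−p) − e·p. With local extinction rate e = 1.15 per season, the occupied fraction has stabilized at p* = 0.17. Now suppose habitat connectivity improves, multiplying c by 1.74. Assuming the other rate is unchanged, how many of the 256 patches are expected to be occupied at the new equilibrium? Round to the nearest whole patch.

134

Balance c(1−p*) = e gives c = e/(1 − 0.17000) = 1.15/0.83000 = 1.38554.
New p* = 1 − e/c = 1 − 1.15000/2.41084 = 0.52299.
Expected occupied = 256 × 0.52299 = 133.89 ≈ 134.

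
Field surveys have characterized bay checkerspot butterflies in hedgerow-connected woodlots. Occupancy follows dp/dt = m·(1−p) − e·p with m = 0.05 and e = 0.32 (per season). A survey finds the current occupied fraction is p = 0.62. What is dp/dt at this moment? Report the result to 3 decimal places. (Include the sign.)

-0.179

Colonization term: m·(1−p) = 0.05×0.3800 = 0.01900.
Extinction term: e·p = 0.19840.
dp/dt = 0.01900 − 0.19840 = -0.17940.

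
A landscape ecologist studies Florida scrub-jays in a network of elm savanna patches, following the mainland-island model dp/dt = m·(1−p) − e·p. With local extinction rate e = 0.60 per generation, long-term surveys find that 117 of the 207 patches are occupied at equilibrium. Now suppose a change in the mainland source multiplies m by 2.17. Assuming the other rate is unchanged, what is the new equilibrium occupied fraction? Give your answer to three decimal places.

Observed p* = 117/207 = 0.56522.
Balance m(1−p*) = e·p* gives m = e·p*/(1−p*) = 0.60×0.56522/0.43478 = 0.78001.
New p* = m/(m+e) = 1.69262/(1.69262+0.60000) = 0.73829.

0.738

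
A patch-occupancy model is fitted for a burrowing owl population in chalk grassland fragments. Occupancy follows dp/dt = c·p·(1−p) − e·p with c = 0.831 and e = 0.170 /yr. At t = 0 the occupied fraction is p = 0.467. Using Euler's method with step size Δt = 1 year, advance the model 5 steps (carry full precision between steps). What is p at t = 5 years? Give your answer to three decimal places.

Update rule: p ← p + [c·p·(1−p) − e·p]·Δt with Δt = 1.
p: 0.46700 → 0.59446  (Δp = +0.12746)
p: 0.59446 → 0.69373  (Δp = +0.09928)
p: 0.69373 → 0.75236  (Δp = +0.05863)
p: 0.75236 → 0.77929  (Δp = +0.02693)
p: 0.77929 → 0.78974  (Δp = +0.01045)

0.790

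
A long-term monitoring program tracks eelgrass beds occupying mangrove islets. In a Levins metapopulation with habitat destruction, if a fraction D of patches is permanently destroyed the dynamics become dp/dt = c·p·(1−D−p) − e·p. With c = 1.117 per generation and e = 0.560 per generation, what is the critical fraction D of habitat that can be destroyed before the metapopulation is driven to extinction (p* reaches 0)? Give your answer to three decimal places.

The nontrivial equilibrium is p* = (1−D) − e/c; extinction occurs when this hits zero.
So D_crit = 1 − e/c = 1 − 0.560/1.117 = 1 − 0.5013 = 0.4987.
Note this equals the original equilibrium occupancy — the Levins extinction-debt result.

0.499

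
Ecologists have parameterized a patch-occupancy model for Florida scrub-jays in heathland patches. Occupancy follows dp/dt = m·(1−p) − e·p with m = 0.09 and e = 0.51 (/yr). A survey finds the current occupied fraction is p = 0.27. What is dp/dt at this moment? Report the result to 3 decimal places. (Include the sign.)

-0.072

Colonization term: m·(1−p) = 0.09×0.7300 = 0.06570.
Extinction term: e·p = 0.13770.
dp/dt = 0.06570 − 0.13770 = -0.07200.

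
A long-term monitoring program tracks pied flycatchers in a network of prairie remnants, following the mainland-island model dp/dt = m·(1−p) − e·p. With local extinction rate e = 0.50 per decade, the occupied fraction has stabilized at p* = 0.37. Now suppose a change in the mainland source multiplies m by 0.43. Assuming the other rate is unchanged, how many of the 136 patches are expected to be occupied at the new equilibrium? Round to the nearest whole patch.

27

Balance m(1−p*) = e·p* gives m = e·p*/(1−p*) = 0.50×0.37000/0.63000 = 0.29365.
New p* = m/(m+e) = 0.12627/(0.12627+0.50000) = 0.20162.
Expected occupied = 136 × 0.20162 = 27.42 ≈ 27.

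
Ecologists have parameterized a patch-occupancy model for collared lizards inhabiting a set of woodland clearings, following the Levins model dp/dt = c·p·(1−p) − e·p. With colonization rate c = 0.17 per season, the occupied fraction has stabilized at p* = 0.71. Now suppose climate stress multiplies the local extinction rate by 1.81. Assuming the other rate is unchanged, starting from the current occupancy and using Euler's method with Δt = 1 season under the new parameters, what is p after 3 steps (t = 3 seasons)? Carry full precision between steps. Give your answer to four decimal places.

Balance c(1−p*) = e gives e = 0.17×(1 − 0.71000) = 0.04930.
Starting from p₀ = 0.71000; update p ← p + (dp/dt)·Δt with the new parameters.
step 1: Δp = -0.02835, p = 0.68165
step 2: Δp = -0.02393, p = 0.65771
step 3: Δp = -0.02042, p = 0.63729

0.6373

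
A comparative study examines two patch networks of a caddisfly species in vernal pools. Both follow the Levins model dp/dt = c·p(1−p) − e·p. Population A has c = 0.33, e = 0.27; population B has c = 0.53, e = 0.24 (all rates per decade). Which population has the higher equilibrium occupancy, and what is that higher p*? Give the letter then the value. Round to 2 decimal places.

A: p*_A = 1 − 0.27/0.33 = 0.1818.
B: p*_B = 1 − 0.24/0.53 = 0.5472.
B is higher at 0.5472.

B, 0.55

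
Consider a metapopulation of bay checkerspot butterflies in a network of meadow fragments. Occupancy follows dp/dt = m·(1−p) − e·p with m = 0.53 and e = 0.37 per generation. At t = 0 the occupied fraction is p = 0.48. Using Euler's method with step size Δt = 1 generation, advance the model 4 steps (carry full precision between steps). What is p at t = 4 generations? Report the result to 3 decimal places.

0.589

Update rule: p ← p + [m·(1−p) − e·p]·Δt with Δt = 1.
t = 1: p = 0.48000 + (+0.09800) = 0.57800
t = 2: p = 0.57800 + (+0.00980) = 0.58780
t = 3: p = 0.58780 + (+0.00098) = 0.58878
t = 4: p = 0.58878 + (+0.00010) = 0.58888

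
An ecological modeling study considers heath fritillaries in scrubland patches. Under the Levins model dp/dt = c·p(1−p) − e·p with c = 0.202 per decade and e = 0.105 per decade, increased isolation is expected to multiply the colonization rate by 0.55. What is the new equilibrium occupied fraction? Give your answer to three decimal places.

0.055

Before: p* = 1 − 0.105/0.202 = 0.4802.
After the change, c = 0.1111, e = 0.105, so p* = 1 − 0.105/0.1111 = 0.0549.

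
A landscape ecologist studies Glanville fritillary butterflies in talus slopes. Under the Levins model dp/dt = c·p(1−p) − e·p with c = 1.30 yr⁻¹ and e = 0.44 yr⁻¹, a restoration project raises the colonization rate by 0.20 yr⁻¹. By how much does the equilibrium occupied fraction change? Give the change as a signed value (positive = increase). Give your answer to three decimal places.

0.045

Before: p* = 1 − 0.44/1.30 = 0.6615.
After the change, c = 1.5, e = 0.44, so p* = 1 − 0.44/1.5 = 0.7067.
Δp* = 0.7067 − 0.6615 = +0.0451.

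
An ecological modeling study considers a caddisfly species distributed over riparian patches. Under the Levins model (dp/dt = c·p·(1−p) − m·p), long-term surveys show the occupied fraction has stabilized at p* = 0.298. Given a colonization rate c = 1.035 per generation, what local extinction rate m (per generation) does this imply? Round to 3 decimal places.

0.727

At equilibrium c(1−p*) = m.
m = 1.035 × (1 − 0.298) = 1.035 × 0.7020 = 0.7266.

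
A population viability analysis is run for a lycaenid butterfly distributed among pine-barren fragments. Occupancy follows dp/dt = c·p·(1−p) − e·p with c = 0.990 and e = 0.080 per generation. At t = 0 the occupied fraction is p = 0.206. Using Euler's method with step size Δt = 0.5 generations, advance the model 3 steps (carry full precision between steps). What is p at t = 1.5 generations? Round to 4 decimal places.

0.4674

Update rule: p ← p + [c·p·(1−p) − e·p]·Δt with Δt = 0.5.
  1  |  dp/dt·Δt = +0.072724  |  p_1 = 0.278724
  2  |  dp/dt·Δt = +0.088364  |  p_2 = 0.367089
  3  |  dp/dt·Δt = +0.100322  |  p_3 = 0.467411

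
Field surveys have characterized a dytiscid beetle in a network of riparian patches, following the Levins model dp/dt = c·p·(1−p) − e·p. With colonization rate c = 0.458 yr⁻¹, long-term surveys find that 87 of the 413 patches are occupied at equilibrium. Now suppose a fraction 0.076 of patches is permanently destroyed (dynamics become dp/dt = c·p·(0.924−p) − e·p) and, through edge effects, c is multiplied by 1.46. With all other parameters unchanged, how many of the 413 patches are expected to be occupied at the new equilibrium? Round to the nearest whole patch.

158

Observed p* = 87/413 = 0.21065.
Balance c(1−p*) = e gives e = 0.458×(1 − 0.21065) = 0.36152.
New p* = 0.924 − e/c = 0.924 − 0.36152/0.66868 = 0.38335.
Expected occupied = 413 × 0.38335 = 158.32 ≈ 158.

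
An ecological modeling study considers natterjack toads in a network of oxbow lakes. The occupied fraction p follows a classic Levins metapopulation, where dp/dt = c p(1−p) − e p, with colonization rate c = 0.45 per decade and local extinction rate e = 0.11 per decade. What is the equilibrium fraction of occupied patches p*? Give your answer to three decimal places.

Setting dp/dt = 0 and dividing through by p* gives c·(1−p*) = e.
So p* = 1 − e/c = 1 − 0.11/0.45 = 1 − 0.2444 = 0.7556.

0.756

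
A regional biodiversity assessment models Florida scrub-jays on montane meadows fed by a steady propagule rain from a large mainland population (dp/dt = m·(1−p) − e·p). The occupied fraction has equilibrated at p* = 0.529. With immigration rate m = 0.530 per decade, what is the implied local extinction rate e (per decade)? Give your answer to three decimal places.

At equilibrium m(1−p*) = e·p*, so e = m(1−p*)/p*.
e = 0.530 × 0.4710 / 0.529 = 0.4719.

0.472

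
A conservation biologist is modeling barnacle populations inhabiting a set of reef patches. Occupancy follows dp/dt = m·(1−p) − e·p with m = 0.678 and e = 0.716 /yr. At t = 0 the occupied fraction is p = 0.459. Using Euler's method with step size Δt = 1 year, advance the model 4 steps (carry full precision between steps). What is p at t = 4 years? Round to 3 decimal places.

0.486

Update rule: p ← p + [m·(1−p) − e·p]·Δt with Δt = 1.
  1  |  dp/dt·Δt = +0.038154  |  p_1 = 0.497154
  2  |  dp/dt·Δt = -0.015033  |  p_2 = 0.482121
  3  |  dp/dt·Δt = +0.005923  |  p_3 = 0.488044
  4  |  dp/dt·Δt = -0.002334  |  p_4 = 0.485711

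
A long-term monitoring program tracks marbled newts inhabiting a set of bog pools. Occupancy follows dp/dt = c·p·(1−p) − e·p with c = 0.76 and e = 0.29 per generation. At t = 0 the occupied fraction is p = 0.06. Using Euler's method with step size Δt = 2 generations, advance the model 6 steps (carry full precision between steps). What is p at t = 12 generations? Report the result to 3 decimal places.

0.613

Update rule: p ← p + [c·p·(1−p) − e·p]·Δt with Δt = 2.
  1  |  dp/dt·Δt = +0.050928  |  p_1 = 0.110928
  2  |  dp/dt·Δt = +0.085569  |  p_2 = 0.196497
  3  |  dp/dt·Δt = +0.126018  |  p_3 = 0.322515
  4  |  dp/dt·Δt = +0.145060  |  p_4 = 0.467575
  5  |  dp/dt·Δt = +0.107208  |  p_5 = 0.574783
  6  |  dp/dt·Δt = +0.038125  |  p_6 = 0.612908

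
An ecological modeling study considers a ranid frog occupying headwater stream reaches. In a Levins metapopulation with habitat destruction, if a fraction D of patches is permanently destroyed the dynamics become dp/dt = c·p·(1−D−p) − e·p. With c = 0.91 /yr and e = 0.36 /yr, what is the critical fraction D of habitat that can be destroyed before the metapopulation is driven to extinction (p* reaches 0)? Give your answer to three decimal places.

The nontrivial equilibrium is p* = (1−D) − e/c; extinction occurs when this hits zero.
So D_crit = 1 − e/c = 1 − 0.36/0.91 = 1 − 0.3956 = 0.6044.
Note this equals the original equilibrium occupancy — the Levins extinction-debt result.

0.604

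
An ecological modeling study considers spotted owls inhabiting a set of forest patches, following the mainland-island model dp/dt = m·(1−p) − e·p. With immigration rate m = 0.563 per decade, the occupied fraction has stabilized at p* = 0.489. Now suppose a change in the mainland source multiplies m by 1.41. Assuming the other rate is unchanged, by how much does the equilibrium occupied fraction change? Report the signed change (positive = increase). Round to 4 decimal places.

0.0853

Balance m(1−p*) = e·p* gives e = m(1−p*)/p* = 0.563×0.51100/0.48900 = 0.58833.
New p* = m/(m+e) = 0.79383/(0.79383+0.58833) = 0.57434.
Δp* = 0.57434 − 0.48900 = +0.08534.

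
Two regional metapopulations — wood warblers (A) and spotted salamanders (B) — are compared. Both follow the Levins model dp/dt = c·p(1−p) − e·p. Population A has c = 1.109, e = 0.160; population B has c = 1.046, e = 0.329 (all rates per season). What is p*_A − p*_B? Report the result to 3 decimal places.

A: p*_A = 1 − 0.160/1.109 = 0.8557.
B: p*_B = 1 − 0.329/1.046 = 0.6855.
p*_A − p*_B = 0.8557 − 0.6855 = 0.1703.

0.170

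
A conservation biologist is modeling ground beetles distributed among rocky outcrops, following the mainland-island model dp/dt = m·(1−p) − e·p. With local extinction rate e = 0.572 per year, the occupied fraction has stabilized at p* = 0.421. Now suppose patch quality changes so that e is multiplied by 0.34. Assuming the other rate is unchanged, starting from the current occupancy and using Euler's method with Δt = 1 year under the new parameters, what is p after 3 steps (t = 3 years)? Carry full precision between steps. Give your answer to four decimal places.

Balance m(1−p*) = e·p* gives m = e·p*/(1−p*) = 0.572×0.42100/0.57900 = 0.41591.
Starting from p₀ = 0.42100; update p ← p + (dp/dt)·Δt with the new parameters.
  1  |  dp/dt·Δt = +0.158936  |  p_1 = 0.579936
  2  |  dp/dt·Δt = +0.061923  |  p_2 = 0.641859
  3  |  dp/dt·Δt = +0.024126  |  p_3 = 0.665985

0.6660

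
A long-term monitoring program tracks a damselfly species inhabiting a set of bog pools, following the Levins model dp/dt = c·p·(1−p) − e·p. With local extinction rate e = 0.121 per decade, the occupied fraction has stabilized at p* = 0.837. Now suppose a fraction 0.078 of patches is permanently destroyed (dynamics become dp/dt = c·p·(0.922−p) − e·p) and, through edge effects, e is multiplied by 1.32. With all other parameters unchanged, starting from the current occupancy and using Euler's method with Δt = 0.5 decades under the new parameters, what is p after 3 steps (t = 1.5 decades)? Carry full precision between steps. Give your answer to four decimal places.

0.7520

Balance c(1−p*) = e gives c = e/(1 − 0.83700) = 0.121/0.16300 = 0.74233.
Starting from p₀ = 0.83700; update p ← p + (dp/dt)·Δt with the new parameters.
t = 0.5: p = 0.83700 + (-0.04044) = 0.79656
t = 1: p = 0.79656 + (-0.02653) = 0.77004
t = 1.5: p = 0.77004 + (-0.01806) = 0.75197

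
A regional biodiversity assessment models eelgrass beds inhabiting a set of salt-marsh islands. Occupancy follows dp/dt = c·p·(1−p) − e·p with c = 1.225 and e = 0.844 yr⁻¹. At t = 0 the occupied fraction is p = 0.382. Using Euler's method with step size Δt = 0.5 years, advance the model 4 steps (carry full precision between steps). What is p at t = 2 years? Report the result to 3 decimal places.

Update rule: p ← p + [c·p·(1−p) − e·p]·Δt with Δt = 0.5.
p: 0.38200 → 0.36539  (Δp = -0.01661)
p: 0.36539 → 0.35322  (Δp = -0.01217)
p: 0.35322 → 0.34409  (Δp = -0.00913)
p: 0.34409 → 0.33712  (Δp = -0.00697)

0.337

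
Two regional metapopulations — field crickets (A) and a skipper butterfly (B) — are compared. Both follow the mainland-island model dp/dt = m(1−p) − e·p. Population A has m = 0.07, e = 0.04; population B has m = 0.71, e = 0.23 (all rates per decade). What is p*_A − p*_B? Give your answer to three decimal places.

A: p*_A = m/(m+e) = 0.07/0.1100 = 0.6364.
B: p*_B = 0.71/0.9400 = 0.7553.
p*_A − p*_B = 0.6364 − 0.7553 = -0.1190.

-0.119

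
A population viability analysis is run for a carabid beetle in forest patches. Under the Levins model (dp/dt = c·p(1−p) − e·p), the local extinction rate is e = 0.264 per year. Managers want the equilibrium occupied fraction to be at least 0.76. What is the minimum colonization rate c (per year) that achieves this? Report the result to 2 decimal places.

p* = 1 − e/c ≥ 0.76 requires e/c ≤ 0.2400, i.e. c ≥ e/0.2400.
c_min = 0.264/0.2400 = 1.1000.

1.10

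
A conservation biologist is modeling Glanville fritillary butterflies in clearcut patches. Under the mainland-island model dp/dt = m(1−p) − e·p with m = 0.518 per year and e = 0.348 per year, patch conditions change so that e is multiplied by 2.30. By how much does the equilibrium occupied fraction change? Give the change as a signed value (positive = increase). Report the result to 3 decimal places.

Before: p* = 0.518/(0.518+0.348) = 0.5982.
After: m = 0.518, e = 0.8004; p* = 0.518/1.3184 = 0.3929.
Δp* = 0.3929 − 0.5982 = -0.2053.

-0.205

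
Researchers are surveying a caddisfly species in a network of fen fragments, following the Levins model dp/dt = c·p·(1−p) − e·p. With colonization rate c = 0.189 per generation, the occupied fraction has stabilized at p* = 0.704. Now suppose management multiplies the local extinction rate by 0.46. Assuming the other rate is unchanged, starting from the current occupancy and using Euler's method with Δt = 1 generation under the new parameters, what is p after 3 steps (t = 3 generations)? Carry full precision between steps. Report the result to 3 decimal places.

Balance c(1−p*) = e gives e = 0.189×(1 − 0.70400) = 0.05594.
Starting from p₀ = 0.70400; update p ← p + (dp/dt)·Δt with the new parameters.
t = 1: p = 0.70400 + (+0.02127) = 0.72527
t = 2: p = 0.72527 + (+0.01899) = 0.74426
t = 3: p = 0.74426 + (+0.01682) = 0.76108

0.761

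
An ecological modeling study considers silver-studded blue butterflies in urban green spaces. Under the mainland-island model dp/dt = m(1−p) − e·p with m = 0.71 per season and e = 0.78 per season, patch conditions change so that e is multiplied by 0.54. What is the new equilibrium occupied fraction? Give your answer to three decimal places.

0.628

Before: p* = 0.71/(0.71+0.78) = 0.4765.
After: m = 0.71, e = 0.4212; p* = 0.71/1.1312 = 0.6277.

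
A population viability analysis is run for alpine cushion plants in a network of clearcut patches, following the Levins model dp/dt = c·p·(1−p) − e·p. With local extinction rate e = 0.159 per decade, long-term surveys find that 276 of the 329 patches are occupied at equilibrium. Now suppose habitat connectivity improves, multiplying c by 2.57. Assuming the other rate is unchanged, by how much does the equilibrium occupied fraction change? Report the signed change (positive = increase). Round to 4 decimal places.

Observed p* = 276/329 = 0.83891.
Balance c(1−p*) = e gives c = e/(1 − 0.83891) = 0.159/0.16109 = 0.98703.
New p* = 1 − e/c = 1 − 0.15900/2.53667 = 0.93732.
Δp* = 0.93732 − 0.83891 = +0.09841.

0.0984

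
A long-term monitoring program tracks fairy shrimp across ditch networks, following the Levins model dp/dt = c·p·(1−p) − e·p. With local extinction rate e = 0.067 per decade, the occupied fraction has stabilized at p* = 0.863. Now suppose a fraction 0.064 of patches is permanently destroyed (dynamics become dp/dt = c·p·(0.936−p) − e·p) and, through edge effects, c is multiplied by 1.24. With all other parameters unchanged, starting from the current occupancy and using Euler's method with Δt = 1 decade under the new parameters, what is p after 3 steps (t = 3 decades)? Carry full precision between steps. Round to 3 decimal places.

0.830

Balance c(1−p*) = e gives c = e/(1 − 0.86300) = 0.067/0.13700 = 0.48905.
Starting from p₀ = 0.86300; update p ← p + (dp/dt)·Δt with the new parameters.
p: 0.86300 → 0.84338  (Δp = -0.01962)
p: 0.84338 → 0.83425  (Δp = -0.00914)
p: 0.83425 → 0.82983  (Δp = -0.00442)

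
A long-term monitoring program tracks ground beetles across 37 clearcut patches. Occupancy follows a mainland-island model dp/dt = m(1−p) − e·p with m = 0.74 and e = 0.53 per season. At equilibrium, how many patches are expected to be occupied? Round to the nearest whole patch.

p* = m/(m+e) = 0.74/1.2700 = 0.5827.
Expected occupied patches = N × p* = 37 × 0.5827 = 21.56 ≈ 22.

22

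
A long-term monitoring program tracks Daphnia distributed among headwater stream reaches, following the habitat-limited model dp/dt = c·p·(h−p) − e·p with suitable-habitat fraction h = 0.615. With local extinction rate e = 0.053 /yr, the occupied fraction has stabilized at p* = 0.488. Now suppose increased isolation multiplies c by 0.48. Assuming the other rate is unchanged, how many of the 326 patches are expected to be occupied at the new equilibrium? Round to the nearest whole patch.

114

Balance c(h−p*) = e gives c = e/(0.615 − 0.48800) = 0.053/0.12700 = 0.41732.
New p* = 0.615 − e/c = 0.615 − 0.05300/0.20031 = 0.35041.
Expected occupied = 326 × 0.35041 = 114.23 ≈ 114.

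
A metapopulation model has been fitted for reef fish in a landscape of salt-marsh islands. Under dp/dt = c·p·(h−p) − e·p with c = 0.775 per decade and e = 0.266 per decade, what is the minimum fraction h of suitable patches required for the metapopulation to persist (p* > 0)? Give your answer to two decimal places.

p* = h − e/c is positive only when h > e/c.
h_min = e/c = 0.266/0.775 = 0.3432.

0.34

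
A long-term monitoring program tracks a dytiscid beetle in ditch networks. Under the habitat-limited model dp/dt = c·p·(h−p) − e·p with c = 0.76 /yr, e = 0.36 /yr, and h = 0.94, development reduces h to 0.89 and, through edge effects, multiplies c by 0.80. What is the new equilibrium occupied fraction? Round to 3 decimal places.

Before: p* = h − e/c = 0.94 − 0.36/0.76 = 0.94 − 0.4737 = 0.4663.
After: c = 0.608, e = 0.36, h = 0.89; p* = 0.89 − 0.36/0.608 = 0.2979.

0.298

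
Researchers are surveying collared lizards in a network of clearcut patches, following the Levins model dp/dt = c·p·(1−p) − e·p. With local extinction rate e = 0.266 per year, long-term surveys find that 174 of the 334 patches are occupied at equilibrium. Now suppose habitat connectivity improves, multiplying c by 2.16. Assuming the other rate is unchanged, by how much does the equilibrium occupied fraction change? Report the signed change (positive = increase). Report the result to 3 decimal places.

0.257

Observed p* = 174/334 = 0.52096.
Balance c(1−p*) = e gives c = e/(1 − 0.52096) = 0.266/0.47904 = 0.55528.
New p* = 1 − e/c = 1 − 0.26600/1.19940 = 0.77822.
Δp* = 0.77822 − 0.52096 = +0.25726.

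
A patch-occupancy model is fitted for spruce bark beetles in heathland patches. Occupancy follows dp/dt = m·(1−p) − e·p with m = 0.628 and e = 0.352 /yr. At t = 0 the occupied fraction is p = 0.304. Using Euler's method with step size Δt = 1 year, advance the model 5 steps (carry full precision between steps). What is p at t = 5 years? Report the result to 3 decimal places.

0.641

Update rule: p ← p + [m·(1−p) − e·p]·Δt with Δt = 1.
  1  |  dp/dt·Δt = +0.330080  |  p_1 = 0.634080
  2  |  dp/dt·Δt = +0.006602  |  p_2 = 0.640682
  3  |  dp/dt·Δt = +0.000132  |  p_3 = 0.640814
  4  |  dp/dt·Δt = +0.000003  |  p_4 = 0.640816
  5  |  dp/dt·Δt = +0.000000  |  p_5 = 0.640816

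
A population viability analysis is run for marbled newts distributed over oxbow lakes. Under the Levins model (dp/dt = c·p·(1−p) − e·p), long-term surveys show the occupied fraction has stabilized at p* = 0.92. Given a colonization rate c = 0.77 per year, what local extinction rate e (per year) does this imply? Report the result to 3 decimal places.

0.062

At equilibrium c(1−p*) = e.
e = 0.77 × (1 − 0.92) = 0.77 × 0.0800 = 0.0616.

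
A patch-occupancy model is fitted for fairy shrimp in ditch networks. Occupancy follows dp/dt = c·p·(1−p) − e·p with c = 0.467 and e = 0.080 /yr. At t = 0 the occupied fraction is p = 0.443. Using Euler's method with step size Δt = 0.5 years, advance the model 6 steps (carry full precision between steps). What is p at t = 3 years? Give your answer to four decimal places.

Update rule: p ← p + [c·p·(1−p) − e·p]·Δt with Δt = 0.5.
t = 0.5: p = 0.44300 + (+0.03990) = 0.48290
t = 1: p = 0.48290 + (+0.03899) = 0.52189
t = 1.5: p = 0.52189 + (+0.03739) = 0.55927
t = 2: p = 0.55927 + (+0.03518) = 0.59446
t = 2.5: p = 0.59446 + (+0.03251) = 0.62697
t = 3: p = 0.62697 + (+0.02953) = 0.65650

0.6565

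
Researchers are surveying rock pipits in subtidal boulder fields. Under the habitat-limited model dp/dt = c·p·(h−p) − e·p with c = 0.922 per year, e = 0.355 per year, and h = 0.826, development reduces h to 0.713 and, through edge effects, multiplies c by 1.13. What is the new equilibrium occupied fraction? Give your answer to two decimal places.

Before: p* = h − e/c = 0.826 − 0.355/0.922 = 0.826 − 0.3850 = 0.4410.
After: c = 1.04186, e = 0.355, h = 0.713; p* = 0.713 − 0.355/1.04186 = 0.3723.

0.37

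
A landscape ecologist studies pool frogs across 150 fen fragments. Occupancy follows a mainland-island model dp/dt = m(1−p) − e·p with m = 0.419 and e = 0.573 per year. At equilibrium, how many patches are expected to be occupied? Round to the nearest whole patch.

p* = m/(m+e) = 0.419/0.9920 = 0.4224.
Expected occupied patches = N × p* = 150 × 0.4224 = 63.36 ≈ 63.

63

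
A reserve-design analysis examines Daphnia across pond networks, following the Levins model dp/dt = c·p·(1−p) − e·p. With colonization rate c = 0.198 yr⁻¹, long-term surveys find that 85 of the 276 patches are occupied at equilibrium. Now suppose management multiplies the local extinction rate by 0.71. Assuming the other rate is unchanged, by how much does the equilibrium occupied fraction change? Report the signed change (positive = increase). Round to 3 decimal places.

0.201

Observed p* = 85/276 = 0.30797.
Balance c(1−p*) = e gives e = 0.198×(1 − 0.30797) = 0.13702.
New p* = 1 − e/c = 1 − 0.09728/0.19800 = 0.50869.
Δp* = 0.50869 − 0.30797 = +0.20072.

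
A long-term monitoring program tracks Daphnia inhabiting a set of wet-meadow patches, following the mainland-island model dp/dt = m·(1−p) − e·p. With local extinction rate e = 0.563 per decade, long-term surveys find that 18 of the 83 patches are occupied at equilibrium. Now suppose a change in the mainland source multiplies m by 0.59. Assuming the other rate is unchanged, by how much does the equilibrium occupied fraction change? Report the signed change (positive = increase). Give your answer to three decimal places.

-0.076

Observed p* = 18/83 = 0.21687.
Balance m(1−p*) = e·p* gives m = e·p*/(1−p*) = 0.563×0.21687/0.78313 = 0.15591.
New p* = m/(m+e) = 0.09199/(0.09199+0.56300) = 0.14044.
Δp* = 0.14044 − 0.21687 = -0.07643.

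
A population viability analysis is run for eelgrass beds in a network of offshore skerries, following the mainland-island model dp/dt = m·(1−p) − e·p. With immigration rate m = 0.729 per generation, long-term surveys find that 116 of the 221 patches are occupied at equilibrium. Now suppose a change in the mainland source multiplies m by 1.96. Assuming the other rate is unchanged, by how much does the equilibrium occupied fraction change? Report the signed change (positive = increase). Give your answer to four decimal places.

Observed p* = 116/221 = 0.52489.
Balance m(1−p*) = e·p* gives e = m(1−p*)/p* = 0.729×0.47511/0.52489 = 0.65986.
New p* = m/(m+e) = 1.42884/(1.42884+0.65986) = 0.68408.
Δp* = 0.68408 − 0.52489 = +0.15919.

0.1592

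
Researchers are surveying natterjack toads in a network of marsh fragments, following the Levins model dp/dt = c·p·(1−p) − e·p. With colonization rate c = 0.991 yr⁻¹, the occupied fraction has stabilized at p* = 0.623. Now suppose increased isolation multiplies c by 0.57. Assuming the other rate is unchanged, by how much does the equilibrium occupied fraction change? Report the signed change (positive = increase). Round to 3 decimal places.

Balance c(1−p*) = e gives e = 0.991×(1 − 0.62300) = 0.37361.
New p* = 1 − e/c = 1 − 0.37361/0.56487 = 0.33859.
Δp* = 0.33859 − 0.62300 = -0.28441.

-0.284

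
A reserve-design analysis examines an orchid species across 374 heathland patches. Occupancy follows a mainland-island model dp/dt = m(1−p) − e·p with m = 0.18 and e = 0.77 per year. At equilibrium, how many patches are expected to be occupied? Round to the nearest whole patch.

p* = m/(m+e) = 0.18/0.9500 = 0.1895.
Expected occupied patches = N × p* = 374 × 0.1895 = 70.86 ≈ 71.

71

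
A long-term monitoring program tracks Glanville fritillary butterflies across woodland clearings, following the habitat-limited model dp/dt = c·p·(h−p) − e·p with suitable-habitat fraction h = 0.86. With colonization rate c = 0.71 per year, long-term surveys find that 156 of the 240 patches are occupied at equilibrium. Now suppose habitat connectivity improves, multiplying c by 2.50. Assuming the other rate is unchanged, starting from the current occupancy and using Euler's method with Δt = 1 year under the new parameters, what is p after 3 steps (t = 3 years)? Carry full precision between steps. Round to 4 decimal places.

Observed p* = 156/240 = 0.65000.
Balance c(h−p*) = e gives e = 0.71×(0.86 − 0.65000) = 0.14910.
Starting from p₀ = 0.65000; update p ← p + (dp/dt)·Δt with the new parameters.
step 1: Δp = +0.14537, p = 0.79537
step 2: Δp = -0.02735, p = 0.76802
step 3: Δp = +0.01088, p = 0.77890

0.7789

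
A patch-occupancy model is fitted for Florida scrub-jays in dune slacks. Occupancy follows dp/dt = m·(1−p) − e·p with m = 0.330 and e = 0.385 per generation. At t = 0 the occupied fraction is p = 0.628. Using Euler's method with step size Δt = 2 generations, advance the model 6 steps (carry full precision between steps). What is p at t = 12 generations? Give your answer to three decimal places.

0.463

Update rule: p ← p + [m·(1−p) − e·p]·Δt with Δt = 2.
  1  |  dp/dt·Δt = -0.238040  |  p_1 = 0.389960
  2  |  dp/dt·Δt = +0.102357  |  p_2 = 0.492317
  3  |  dp/dt·Δt = -0.044014  |  p_3 = 0.448304
  4  |  dp/dt·Δt = +0.018926  |  p_4 = 0.467229
  5  |  dp/dt·Δt = -0.008138  |  p_5 = 0.459091
  6  |  dp/dt·Δt = +0.003499  |  p_6 = 0.462591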